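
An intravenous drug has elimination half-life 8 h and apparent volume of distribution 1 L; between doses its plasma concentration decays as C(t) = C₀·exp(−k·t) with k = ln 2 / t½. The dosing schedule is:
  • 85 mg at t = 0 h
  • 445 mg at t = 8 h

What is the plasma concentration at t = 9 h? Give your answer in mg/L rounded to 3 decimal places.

447.039 mg/L

k = ln 2 / 8 = 0.08664 per h
Dose 1 (85 mg at t=0 h): 85·exp(−0.08664·9) = 38.973 mg/L
Dose 2 (445 mg at t=8 h): 445·exp(−0.08664·1) = 408.067 mg/L
C(9) = 38.973 + 408.067 = 447.039 mg/L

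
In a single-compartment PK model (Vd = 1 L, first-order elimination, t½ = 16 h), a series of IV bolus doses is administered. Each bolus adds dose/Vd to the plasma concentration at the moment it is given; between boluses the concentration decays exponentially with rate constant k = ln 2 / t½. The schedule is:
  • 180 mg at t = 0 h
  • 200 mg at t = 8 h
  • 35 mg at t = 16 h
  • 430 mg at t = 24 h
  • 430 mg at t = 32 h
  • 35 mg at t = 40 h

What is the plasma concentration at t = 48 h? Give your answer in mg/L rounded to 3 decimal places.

458.382 mg/L

k = ln 2 / 16 = 0.04332 per h
Dose 1 (180 mg at t=0 h): 180·exp(−0.04332·48) = 22.500 mg/L
Dose 2 (200 mg at t=8 h): 200·exp(−0.04332·40) = 35.355 mg/L
Dose 3 (35 mg at t=16 h): 35·exp(−0.04332·32) = 8.750 mg/L
Dose 4 (430 mg at t=24 h): 430·exp(−0.04332·24) = 152.028 mg/L
Dose 5 (430 mg at t=32 h): 430·exp(−0.04332·16) = 215.000 mg/L
Dose 6 (35 mg at t=40 h): 35·exp(−0.04332·8) = 24.749 mg/L
C(48) = 22.500 + 35.355 + 8.750 + 152.028 + 215.000 + 24.749 = 458.382 mg/L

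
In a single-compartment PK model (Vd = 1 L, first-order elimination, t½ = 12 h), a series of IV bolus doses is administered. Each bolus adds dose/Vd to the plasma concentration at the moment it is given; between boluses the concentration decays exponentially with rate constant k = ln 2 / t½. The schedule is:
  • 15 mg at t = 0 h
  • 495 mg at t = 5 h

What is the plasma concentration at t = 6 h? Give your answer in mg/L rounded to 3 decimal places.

477.824 mg/L

k = ln 2 / 12 = 0.05776 per h
Dose 1 (15 mg at t=0 h): 15·exp(−0.05776·6) = 10.607 mg/L
Dose 2 (495 mg at t=5 h): 495·exp(−0.05776·1) = 467.218 mg/L
C(6) = 10.607 + 467.218 = 477.824 mg/L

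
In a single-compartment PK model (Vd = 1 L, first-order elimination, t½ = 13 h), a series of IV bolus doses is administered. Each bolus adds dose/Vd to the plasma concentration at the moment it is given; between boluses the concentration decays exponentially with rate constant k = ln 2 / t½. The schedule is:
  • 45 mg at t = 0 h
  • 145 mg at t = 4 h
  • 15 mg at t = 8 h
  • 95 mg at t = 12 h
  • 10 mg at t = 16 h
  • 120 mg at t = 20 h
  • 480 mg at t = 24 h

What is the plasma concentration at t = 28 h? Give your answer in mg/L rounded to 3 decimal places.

k = ln 2 / 13 = 0.05332 per h
Dose 1 (45 mg at t=0 h): 45·exp(−0.05332·28) = 10.112 mg/L
Dose 2 (145 mg at t=4 h): 145·exp(−0.05332·24) = 40.329 mg/L
Dose 3 (15 mg at t=8 h): 15·exp(−0.05332·20) = 5.164 mg/L
Dose 4 (95 mg at t=12 h): 95·exp(−0.05332·16) = 40.479 mg/L
Dose 5 (10 mg at t=16 h): 10·exp(−0.05332·12) = 5.274 mg/L
Dose 6 (120 mg at t=20 h): 120·exp(−0.05332·8) = 78.331 mg/L
Dose 7 (480 mg at t=24 h): 480·exp(−0.05332·4) = 387.808 mg/L
C(28) = 10.112 + 40.329 + 5.164 + 40.479 + 5.274 + 78.331 + 387.808 = 567.496 mg/L

567.496 mg/L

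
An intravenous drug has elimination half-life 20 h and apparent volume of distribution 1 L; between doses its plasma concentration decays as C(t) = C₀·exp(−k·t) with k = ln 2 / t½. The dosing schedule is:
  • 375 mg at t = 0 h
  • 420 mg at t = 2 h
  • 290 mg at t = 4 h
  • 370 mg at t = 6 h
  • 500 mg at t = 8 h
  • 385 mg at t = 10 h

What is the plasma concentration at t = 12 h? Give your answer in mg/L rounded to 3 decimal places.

1859.198 mg/L

k = ln 2 / 20 = 0.03466 per h
Dose 1 (375 mg at t=0 h): 375·exp(−0.03466·12) = 247.408 mg/L
Dose 2 (420 mg at t=2 h): 420·exp(−0.03466·10) = 296.985 mg/L
Dose 3 (290 mg at t=4 h): 290·exp(−0.03466·8) = 219.779 mg/L
Dose 4 (370 mg at t=6 h): 370·exp(−0.03466·6) = 300.533 mg/L
Dose 5 (500 mg at t=8 h): 500·exp(−0.03466·4) = 435.275 mg/L
Dose 6 (385 mg at t=10 h): 385·exp(−0.03466·2) = 359.218 mg/L
C(12) = 247.408 + 296.985 + 219.779 + 300.533 + 435.275 + 359.218 = 1859.198 mg/L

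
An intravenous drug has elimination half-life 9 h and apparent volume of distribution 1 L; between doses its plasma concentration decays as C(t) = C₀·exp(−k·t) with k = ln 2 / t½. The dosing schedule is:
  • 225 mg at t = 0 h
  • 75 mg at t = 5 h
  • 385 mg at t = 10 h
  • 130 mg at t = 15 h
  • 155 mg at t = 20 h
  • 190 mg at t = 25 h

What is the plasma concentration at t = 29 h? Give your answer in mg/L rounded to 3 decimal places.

k = ln 2 / 9 = 0.07702 per h
Dose 1 (225 mg at t=0 h): 225·exp(−0.07702·29) = 24.110 mg/L
Dose 2 (75 mg at t=5 h): 75·exp(−0.07702·24) = 11.812 mg/L
Dose 3 (385 mg at t=10 h): 385·exp(−0.07702·19) = 89.115 mg/L
Dose 4 (130 mg at t=15 h): 130·exp(−0.07702·14) = 44.226 mg/L
Dose 5 (155 mg at t=20 h): 155·exp(−0.07702·9) = 77.500 mg/L
Dose 6 (190 mg at t=25 h): 190·exp(−0.07702·4) = 139.625 mg/L
C(29) = 24.110 + 11.812 + 89.115 + 44.226 + 77.500 + 139.625 = 386.388 mg/L

386.388 mg/L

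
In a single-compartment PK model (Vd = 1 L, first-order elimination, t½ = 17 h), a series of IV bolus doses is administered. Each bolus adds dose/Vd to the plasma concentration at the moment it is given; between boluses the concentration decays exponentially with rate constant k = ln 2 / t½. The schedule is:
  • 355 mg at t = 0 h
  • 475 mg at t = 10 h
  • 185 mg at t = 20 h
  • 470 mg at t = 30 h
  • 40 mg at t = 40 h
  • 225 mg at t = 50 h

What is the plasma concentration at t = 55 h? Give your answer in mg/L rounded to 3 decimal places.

k = ln 2 / 17 = 0.04077 per h
Dose 1 (355 mg at t=0 h): 355·exp(−0.04077·55) = 37.697 mg/L
Dose 2 (475 mg at t=10 h): 475·exp(−0.04077·45) = 75.831 mg/L
Dose 3 (185 mg at t=20 h): 185·exp(−0.04077·35) = 44.402 mg/L
Dose 4 (470 mg at t=30 h): 470·exp(−0.04077·25) = 169.593 mg/L
Dose 5 (40 mg at t=40 h): 40·exp(−0.04077·15) = 21.699 mg/L
Dose 6 (225 mg at t=50 h): 225·exp(−0.04077·5) = 183.503 mg/L
C(55) = 37.697 + 75.831 + 44.402 + 169.593 + 21.699 + 183.503 = 532.726 mg/L

532.726 mg/L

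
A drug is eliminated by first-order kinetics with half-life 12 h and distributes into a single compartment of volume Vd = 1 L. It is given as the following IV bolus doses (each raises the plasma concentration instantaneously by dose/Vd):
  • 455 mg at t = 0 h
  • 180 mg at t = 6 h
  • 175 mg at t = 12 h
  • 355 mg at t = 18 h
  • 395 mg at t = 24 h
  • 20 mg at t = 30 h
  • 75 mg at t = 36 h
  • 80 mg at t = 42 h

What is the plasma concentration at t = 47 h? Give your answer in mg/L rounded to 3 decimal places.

348.423 mg/L

k = ln 2 / 12 = 0.05776 per h
Dose 1 (455 mg at t=0 h): 455·exp(−0.05776·47) = 30.128 mg/L
Dose 2 (180 mg at t=6 h): 180·exp(−0.05776·41) = 16.856 mg/L
Dose 3 (175 mg at t=12 h): 175·exp(−0.05776·35) = 23.176 mg/L
Dose 4 (355 mg at t=18 h): 355·exp(−0.05776·29) = 66.487 mg/L
Dose 5 (395 mg at t=24 h): 395·exp(−0.05776·23) = 104.622 mg/L
Dose 6 (20 mg at t=30 h): 20·exp(−0.05776·17) = 7.492 mg/L
Dose 7 (75 mg at t=36 h): 75·exp(−0.05776·11) = 39.730 mg/L
Dose 8 (80 mg at t=42 h): 80·exp(−0.05776·5) = 59.932 mg/L
C(47) = 30.128 + 16.856 + 23.176 + 66.487 + 104.622 + 7.492 + 39.730 + 59.932 = 348.423 mg/L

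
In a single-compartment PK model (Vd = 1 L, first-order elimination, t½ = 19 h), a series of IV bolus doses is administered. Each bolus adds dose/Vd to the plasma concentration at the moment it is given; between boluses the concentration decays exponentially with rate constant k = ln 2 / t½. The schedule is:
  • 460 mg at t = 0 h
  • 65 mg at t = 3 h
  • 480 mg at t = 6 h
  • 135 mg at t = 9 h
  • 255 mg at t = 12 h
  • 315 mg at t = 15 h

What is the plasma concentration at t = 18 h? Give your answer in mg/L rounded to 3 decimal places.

1170.408 mg/L

k = ln 2 / 19 = 0.03648 per h
Dose 1 (460 mg at t=0 h): 460·exp(−0.03648·18) = 238.546 mg/L
Dose 2 (65 mg at t=3 h): 65·exp(−0.03648·15) = 37.606 mg/L
Dose 3 (480 mg at t=6 h): 480·exp(−0.03648·12) = 309.825 mg/L
Dose 4 (135 mg at t=9 h): 135·exp(−0.03648·9) = 97.217 mg/L
Dose 5 (255 mg at t=12 h): 255·exp(−0.03648·6) = 204.870 mg/L
Dose 6 (315 mg at t=15 h): 315·exp(−0.03648·3) = 282.345 mg/L
C(18) = 238.546 + 37.606 + 309.825 + 97.217 + 204.870 + 282.345 = 1170.408 mg/L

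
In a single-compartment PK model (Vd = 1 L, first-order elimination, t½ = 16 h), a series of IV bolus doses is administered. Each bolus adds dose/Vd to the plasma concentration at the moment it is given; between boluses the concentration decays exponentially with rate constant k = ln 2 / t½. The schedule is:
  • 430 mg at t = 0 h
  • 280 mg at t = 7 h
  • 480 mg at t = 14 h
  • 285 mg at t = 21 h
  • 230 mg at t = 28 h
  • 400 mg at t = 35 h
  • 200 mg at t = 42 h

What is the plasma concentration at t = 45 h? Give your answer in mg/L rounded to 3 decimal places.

886.380 mg/L

k = ln 2 / 16 = 0.04332 per h
Dose 1 (430 mg at t=0 h): 430·exp(−0.04332·45) = 61.210 mg/L
Dose 2 (280 mg at t=7 h): 280·exp(−0.04332·38) = 53.977 mg/L
Dose 3 (480 mg at t=14 h): 480·exp(−0.04332·31) = 125.313 mg/L
Dose 4 (285 mg at t=21 h): 285·exp(−0.04332·24) = 100.763 mg/L
Dose 5 (230 mg at t=28 h): 230·exp(−0.04332·17) = 110.124 mg/L
Dose 6 (400 mg at t=35 h): 400·exp(−0.04332·10) = 259.368 mg/L
Dose 7 (200 mg at t=42 h): 200·exp(−0.04332·3) = 175.625 mg/L
C(45) = 61.210 + 53.977 + 125.313 + 100.763 + 110.124 + 259.368 + 175.625 = 886.380 mg/L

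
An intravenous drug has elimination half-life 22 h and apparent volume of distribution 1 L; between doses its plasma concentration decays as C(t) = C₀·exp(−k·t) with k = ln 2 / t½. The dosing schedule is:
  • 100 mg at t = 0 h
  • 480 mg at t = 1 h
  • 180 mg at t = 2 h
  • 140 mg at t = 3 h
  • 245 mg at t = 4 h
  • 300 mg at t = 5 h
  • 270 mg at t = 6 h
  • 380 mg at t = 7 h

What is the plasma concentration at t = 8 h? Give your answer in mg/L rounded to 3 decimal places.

k = ln 2 / 22 = 0.03151 per h
Dose 1 (100 mg at t=0 h): 100·exp(−0.03151·8) = 77.720 mg/L
Dose 2 (480 mg at t=1 h): 480·exp(−0.03151·7) = 384.998 mg/L
Dose 3 (180 mg at t=2 h): 180·exp(−0.03151·6) = 148.996 mg/L
Dose 4 (140 mg at t=3 h): 140·exp(−0.03151·5) = 119.595 mg/L
Dose 5 (245 mg at t=4 h): 245·exp(−0.03151·4) = 215.990 mg/L
Dose 6 (300 mg at t=5 h): 300·exp(−0.03151·3) = 272.943 mg/L
Dose 7 (270 mg at t=6 h): 270·exp(−0.03151·2) = 253.511 mg/L
Dose 8 (380 mg at t=7 h): 380·exp(−0.03151·1) = 368.214 mg/L
C(8) = 77.720 + 384.998 + 148.996 + 119.595 + 215.990 + 272.943 + 253.511 + 368.214 = 1841.967 mg/L

1841.967 mg/L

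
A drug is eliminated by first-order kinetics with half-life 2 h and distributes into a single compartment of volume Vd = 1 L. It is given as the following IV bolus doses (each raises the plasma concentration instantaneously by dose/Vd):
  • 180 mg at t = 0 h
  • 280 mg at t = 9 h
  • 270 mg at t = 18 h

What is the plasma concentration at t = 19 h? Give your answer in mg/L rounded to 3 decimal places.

199.917 mg/L

k = ln 2 / 2 = 0.34657 per h
Dose 1 (180 mg at t=0 h): 180·exp(−0.34657·19) = 0.249 mg/L
Dose 2 (280 mg at t=9 h): 280·exp(−0.34657·10) = 8.750 mg/L
Dose 3 (270 mg at t=18 h): 270·exp(−0.34657·1) = 190.919 mg/L
C(19) = 0.249 + 8.750 + 190.919 = 199.917 mg/L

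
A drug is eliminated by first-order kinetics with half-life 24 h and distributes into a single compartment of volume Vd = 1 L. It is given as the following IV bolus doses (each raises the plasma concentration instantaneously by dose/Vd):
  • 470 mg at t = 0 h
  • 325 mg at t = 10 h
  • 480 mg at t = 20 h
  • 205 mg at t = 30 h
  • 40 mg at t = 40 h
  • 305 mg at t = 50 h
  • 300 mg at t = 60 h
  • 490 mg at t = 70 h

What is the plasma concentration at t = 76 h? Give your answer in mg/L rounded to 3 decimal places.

1009.304 mg/L

k = ln 2 / 24 = 0.02888 per h
Dose 1 (470 mg at t=0 h): 470·exp(−0.02888·76) = 52.340 mg/L
Dose 2 (325 mg at t=10 h): 325·exp(−0.02888·66) = 48.312 mg/L
Dose 3 (480 mg at t=20 h): 480·exp(−0.02888·56) = 95.244 mg/L
Dose 4 (205 mg at t=30 h): 205·exp(−0.02888·46) = 54.297 mg/L
Dose 5 (40 mg at t=40 h): 40·exp(−0.02888·36) = 14.142 mg/L
Dose 6 (305 mg at t=50 h): 305·exp(−0.02888·26) = 143.941 mg/L
Dose 7 (300 mg at t=60 h): 300·exp(−0.02888·16) = 188.988 mg/L
Dose 8 (490 mg at t=70 h): 490·exp(−0.02888·6) = 412.039 mg/L
C(76) = 52.340 + 48.312 + 95.244 + 54.297 + 14.142 + 143.941 + 188.988 + 412.039 = 1009.304 mg/L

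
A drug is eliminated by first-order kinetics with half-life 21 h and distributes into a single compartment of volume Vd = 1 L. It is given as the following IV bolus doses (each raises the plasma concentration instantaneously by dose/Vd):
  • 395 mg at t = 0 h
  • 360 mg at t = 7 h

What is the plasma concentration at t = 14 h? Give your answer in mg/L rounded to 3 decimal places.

k = ln 2 / 21 = 0.03301 per h
Dose 1 (395 mg at t=0 h): 395·exp(−0.03301·14) = 248.834 mg/L
Dose 2 (360 mg at t=7 h): 360·exp(−0.03301·7) = 285.732 mg/L
C(14) = 248.834 + 285.732 = 534.567 mg/L

534.567 mg/L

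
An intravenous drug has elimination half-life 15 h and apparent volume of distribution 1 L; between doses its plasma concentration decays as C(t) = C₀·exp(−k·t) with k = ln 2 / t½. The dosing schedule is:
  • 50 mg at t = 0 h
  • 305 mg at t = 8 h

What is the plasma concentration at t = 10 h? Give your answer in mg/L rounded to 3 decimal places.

309.573 mg/L

k = ln 2 / 15 = 0.04621 per h
Dose 1 (50 mg at t=0 h): 50·exp(−0.04621·10) = 31.498 mg/L
Dose 2 (305 mg at t=8 h): 305·exp(−0.04621·2) = 278.075 mg/L
C(10) = 31.498 + 278.075 = 309.573 mg/L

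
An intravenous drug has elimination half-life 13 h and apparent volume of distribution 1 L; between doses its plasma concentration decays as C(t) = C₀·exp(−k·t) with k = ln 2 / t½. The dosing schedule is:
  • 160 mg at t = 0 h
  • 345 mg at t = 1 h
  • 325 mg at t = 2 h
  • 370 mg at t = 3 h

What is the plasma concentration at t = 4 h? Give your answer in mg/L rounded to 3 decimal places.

1066.187 mg/L

k = ln 2 / 13 = 0.05332 per h
Dose 1 (160 mg at t=0 h): 160·exp(−0.05332·4) = 129.269 mg/L
Dose 2 (345 mg at t=1 h): 345·exp(−0.05332·3) = 294.002 mg/L
Dose 3 (325 mg at t=2 h): 325·exp(−0.05332·2) = 292.127 mg/L
Dose 4 (370 mg at t=3 h): 370·exp(−0.05332·1) = 350.789 mg/L
C(4) = 129.269 + 294.002 + 292.127 + 350.789 = 1066.187 mg/L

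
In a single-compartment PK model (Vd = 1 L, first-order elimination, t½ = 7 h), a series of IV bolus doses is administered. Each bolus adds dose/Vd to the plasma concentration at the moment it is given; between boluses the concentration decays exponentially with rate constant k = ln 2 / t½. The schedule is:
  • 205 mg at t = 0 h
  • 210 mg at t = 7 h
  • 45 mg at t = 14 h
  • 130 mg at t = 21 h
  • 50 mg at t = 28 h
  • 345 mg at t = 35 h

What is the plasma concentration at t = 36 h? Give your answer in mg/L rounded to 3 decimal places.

k = ln 2 / 7 = 0.09902 per h
Dose 1 (205 mg at t=0 h): 205·exp(−0.09902·36) = 5.802 mg/L
Dose 2 (210 mg at t=7 h): 210·exp(−0.09902·29) = 11.888 mg/L
Dose 3 (45 mg at t=14 h): 45·exp(−0.09902·22) = 5.095 mg/L
Dose 4 (130 mg at t=21 h): 130·exp(−0.09902·15) = 29.436 mg/L
Dose 5 (50 mg at t=28 h): 50·exp(−0.09902·8) = 22.643 mg/L
Dose 6 (345 mg at t=35 h): 345·exp(−0.09902·1) = 312.475 mg/L
C(36) = 5.802 + 11.888 + 5.095 + 29.436 + 22.643 + 312.475 = 387.338 mg/L

387.338 mg/L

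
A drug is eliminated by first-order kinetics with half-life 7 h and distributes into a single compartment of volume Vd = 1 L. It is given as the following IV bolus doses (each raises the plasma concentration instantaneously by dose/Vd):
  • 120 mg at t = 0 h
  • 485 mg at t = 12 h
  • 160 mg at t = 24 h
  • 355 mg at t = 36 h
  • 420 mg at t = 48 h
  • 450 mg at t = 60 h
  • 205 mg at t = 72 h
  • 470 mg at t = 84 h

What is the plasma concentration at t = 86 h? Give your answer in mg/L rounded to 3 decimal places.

k = ln 2 / 7 = 0.09902 per h
Dose 1 (120 mg at t=0 h): 120·exp(−0.09902·86) = 0.024 mg/L
Dose 2 (485 mg at t=12 h): 485·exp(−0.09902·74) = 0.319 mg/L
Dose 3 (160 mg at t=24 h): 160·exp(−0.09902·62) = 0.345 mg/L
Dose 4 (355 mg at t=36 h): 355·exp(−0.09902·50) = 2.512 mg/L
Dose 5 (420 mg at t=48 h): 420·exp(−0.09902·38) = 9.752 mg/L
Dose 6 (450 mg at t=60 h): 450·exp(−0.09902·26) = 34.285 mg/L
Dose 7 (205 mg at t=72 h): 205·exp(−0.09902·14) = 51.250 mg/L
Dose 8 (470 mg at t=84 h): 470·exp(−0.09902·2) = 385.558 mg/L
C(86) = 0.024 + 0.319 + 0.345 + 2.512 + 9.752 + 34.285 + 51.250 + 385.558 = 484.044 mg/L

484.044 mg/L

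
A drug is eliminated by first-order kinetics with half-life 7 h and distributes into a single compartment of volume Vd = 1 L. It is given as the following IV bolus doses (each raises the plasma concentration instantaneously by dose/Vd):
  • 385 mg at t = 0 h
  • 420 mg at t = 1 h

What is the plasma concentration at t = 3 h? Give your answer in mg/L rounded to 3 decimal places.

630.595 mg/L

k = ln 2 / 7 = 0.09902 per h
Dose 1 (385 mg at t=0 h): 385·exp(−0.09902·3) = 286.054 mg/L
Dose 2 (420 mg at t=1 h): 420·exp(−0.09902·2) = 344.541 mg/L
C(3) = 286.054 + 344.541 = 630.595 mg/L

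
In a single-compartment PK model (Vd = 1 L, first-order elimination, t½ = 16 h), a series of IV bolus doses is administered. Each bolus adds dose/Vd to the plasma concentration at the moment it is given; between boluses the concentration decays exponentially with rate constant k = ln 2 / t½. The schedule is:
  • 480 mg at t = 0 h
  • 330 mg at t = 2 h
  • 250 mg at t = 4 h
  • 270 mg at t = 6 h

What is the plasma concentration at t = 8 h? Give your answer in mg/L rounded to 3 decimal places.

k = ln 2 / 16 = 0.04332 per h
Dose 1 (480 mg at t=0 h): 480·exp(−0.04332·8) = 339.411 mg/L
Dose 2 (330 mg at t=2 h): 330·exp(−0.04332·6) = 254.465 mg/L
Dose 3 (250 mg at t=4 h): 250·exp(−0.04332·4) = 210.224 mg/L
Dose 4 (270 mg at t=6 h): 270·exp(−0.04332·2) = 247.591 mg/L
C(8) = 339.411 + 254.465 + 210.224 + 247.591 = 1051.691 mg/L

1051.691 mg/L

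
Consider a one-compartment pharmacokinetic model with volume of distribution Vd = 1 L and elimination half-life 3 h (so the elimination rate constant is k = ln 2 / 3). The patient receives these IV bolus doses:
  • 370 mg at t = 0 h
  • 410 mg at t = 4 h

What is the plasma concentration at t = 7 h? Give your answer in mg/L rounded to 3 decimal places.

k = ln 2 / 3 = 0.23105 per h
Dose 1 (370 mg at t=0 h): 370·exp(−0.23105·7) = 73.417 mg/L
Dose 2 (410 mg at t=4 h): 410·exp(−0.23105·3) = 205.000 mg/L
C(7) = 73.417 + 205.000 = 278.417 mg/L

278.417 mg/L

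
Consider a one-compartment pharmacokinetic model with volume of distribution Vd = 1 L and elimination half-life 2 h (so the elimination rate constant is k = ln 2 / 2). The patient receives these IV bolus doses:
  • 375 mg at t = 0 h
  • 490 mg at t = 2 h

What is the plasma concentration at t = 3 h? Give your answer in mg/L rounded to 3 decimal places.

479.065 mg/L

k = ln 2 / 2 = 0.34657 per h
Dose 1 (375 mg at t=0 h): 375·exp(−0.34657·3) = 132.583 mg/L
Dose 2 (490 mg at t=2 h): 490·exp(−0.34657·1) = 346.482 mg/L
C(3) = 132.583 + 346.482 = 479.065 mg/L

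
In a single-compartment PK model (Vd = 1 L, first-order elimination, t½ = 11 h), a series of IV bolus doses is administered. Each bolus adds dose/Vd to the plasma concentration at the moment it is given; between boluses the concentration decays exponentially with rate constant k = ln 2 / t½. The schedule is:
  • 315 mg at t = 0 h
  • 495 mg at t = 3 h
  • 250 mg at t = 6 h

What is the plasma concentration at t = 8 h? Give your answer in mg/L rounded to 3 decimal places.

771.893 mg/L

k = ln 2 / 11 = 0.06301 per h
Dose 1 (315 mg at t=0 h): 315·exp(−0.06301·8) = 190.274 mg/L
Dose 2 (495 mg at t=3 h): 495·exp(−0.06301·5) = 361.221 mg/L
Dose 3 (250 mg at t=6 h): 250·exp(−0.06301·2) = 220.398 mg/L
C(8) = 190.274 + 361.221 + 220.398 = 771.893 mg/L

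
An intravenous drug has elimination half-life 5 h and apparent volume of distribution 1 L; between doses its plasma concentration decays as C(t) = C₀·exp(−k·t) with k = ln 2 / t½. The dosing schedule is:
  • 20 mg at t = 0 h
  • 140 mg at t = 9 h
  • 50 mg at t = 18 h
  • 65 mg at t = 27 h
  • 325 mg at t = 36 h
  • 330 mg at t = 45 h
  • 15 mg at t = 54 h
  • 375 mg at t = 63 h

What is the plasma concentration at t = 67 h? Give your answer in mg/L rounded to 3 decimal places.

k = ln 2 / 5 = 0.13863 per h
Dose 1 (20 mg at t=0 h): 20·exp(−0.13863·67) = 0.002 mg/L
Dose 2 (140 mg at t=9 h): 140·exp(−0.13863·58) = 0.045 mg/L
Dose 3 (50 mg at t=18 h): 50·exp(−0.13863·49) = 0.056 mg/L
Dose 4 (65 mg at t=27 h): 65·exp(−0.13863·40) = 0.254 mg/L
Dose 5 (325 mg at t=36 h): 325·exp(−0.13863·31) = 4.421 mg/L
Dose 6 (330 mg at t=45 h): 330·exp(−0.13863·22) = 15.631 mg/L
Dose 7 (15 mg at t=54 h): 15·exp(−0.13863·13) = 2.474 mg/L
Dose 8 (375 mg at t=63 h): 375·exp(−0.13863·4) = 215.381 mg/L
C(67) = 0.002 + 0.045 + 0.056 + 0.254 + 4.421 + 15.631 + 2.474 + 215.381 = 238.264 mg/L

238.264 mg/L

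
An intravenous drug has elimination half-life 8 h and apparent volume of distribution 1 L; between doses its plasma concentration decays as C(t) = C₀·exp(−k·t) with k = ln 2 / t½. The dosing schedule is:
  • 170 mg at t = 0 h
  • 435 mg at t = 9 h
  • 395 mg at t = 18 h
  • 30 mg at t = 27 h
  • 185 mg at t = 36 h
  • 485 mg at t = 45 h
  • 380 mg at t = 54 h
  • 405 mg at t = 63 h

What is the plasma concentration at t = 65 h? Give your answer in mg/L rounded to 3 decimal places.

k = ln 2 / 8 = 0.08664 per h
Dose 1 (170 mg at t=0 h): 170·exp(−0.08664·65) = 0.609 mg/L
Dose 2 (435 mg at t=9 h): 435·exp(−0.08664·56) = 3.398 mg/L
Dose 3 (395 mg at t=18 h): 395·exp(−0.08664·47) = 6.730 mg/L
Dose 4 (30 mg at t=27 h): 30·exp(−0.08664·38) = 1.115 mg/L
Dose 5 (185 mg at t=36 h): 185·exp(−0.08664·29) = 14.995 mg/L
Dose 6 (485 mg at t=45 h): 485·exp(−0.08664·20) = 85.737 mg/L
Dose 7 (380 mg at t=54 h): 380·exp(−0.08664·11) = 146.510 mg/L
Dose 8 (405 mg at t=63 h): 405·exp(−0.08664·2) = 340.563 mg/L
C(65) = 0.609 + 3.398 + 6.730 + 1.115 + 14.995 + 85.737 + 146.510 + 340.563 = 599.657 mg/L

599.657 mg/L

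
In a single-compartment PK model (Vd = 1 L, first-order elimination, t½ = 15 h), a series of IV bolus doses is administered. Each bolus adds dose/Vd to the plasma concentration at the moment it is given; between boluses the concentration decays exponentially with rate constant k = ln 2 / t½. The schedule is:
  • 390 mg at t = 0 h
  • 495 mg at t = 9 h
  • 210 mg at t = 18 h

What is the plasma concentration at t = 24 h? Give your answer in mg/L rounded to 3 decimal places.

535.302 mg/L

k = ln 2 / 15 = 0.04621 per h
Dose 1 (390 mg at t=0 h): 390·exp(−0.04621·24) = 128.652 mg/L
Dose 2 (495 mg at t=9 h): 495·exp(−0.04621·15) = 247.500 mg/L
Dose 3 (210 mg at t=18 h): 210·exp(−0.04621·6) = 159.150 mg/L
C(24) = 128.652 + 247.500 + 159.150 = 535.302 mg/L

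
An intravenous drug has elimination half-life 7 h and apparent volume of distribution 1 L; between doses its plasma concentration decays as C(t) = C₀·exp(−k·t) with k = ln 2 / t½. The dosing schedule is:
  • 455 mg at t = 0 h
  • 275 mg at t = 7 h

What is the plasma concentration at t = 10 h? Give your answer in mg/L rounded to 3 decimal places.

373.356 mg/L

k = ln 2 / 7 = 0.09902 per h
Dose 1 (455 mg at t=0 h): 455·exp(−0.09902·10) = 169.032 mg/L
Dose 2 (275 mg at t=7 h): 275·exp(−0.09902·3) = 204.324 mg/L
C(10) = 169.032 + 204.324 = 373.356 mg/L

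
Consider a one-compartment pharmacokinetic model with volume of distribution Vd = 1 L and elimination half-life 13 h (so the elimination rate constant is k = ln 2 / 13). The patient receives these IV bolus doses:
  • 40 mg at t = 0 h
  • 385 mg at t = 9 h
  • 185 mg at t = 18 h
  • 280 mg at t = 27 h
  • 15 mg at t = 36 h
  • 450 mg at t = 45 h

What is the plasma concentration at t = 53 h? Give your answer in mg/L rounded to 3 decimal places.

k = ln 2 / 13 = 0.05332 per h
Dose 1 (40 mg at t=0 h): 40·exp(−0.05332·53) = 2.370 mg/L
Dose 2 (385 mg at t=9 h): 385·exp(−0.05332·44) = 36.863 mg/L
Dose 3 (185 mg at t=18 h): 185·exp(−0.05332·35) = 28.622 mg/L
Dose 4 (280 mg at t=27 h): 280·exp(−0.05332·26) = 70.000 mg/L
Dose 5 (15 mg at t=36 h): 15·exp(−0.05332·17) = 6.059 mg/L
Dose 6 (450 mg at t=45 h): 450·exp(−0.05332·8) = 293.740 mg/L
C(53) = 2.370 + 36.863 + 28.622 + 70.000 + 6.059 + 293.740 = 437.655 mg/L

437.655 mg/L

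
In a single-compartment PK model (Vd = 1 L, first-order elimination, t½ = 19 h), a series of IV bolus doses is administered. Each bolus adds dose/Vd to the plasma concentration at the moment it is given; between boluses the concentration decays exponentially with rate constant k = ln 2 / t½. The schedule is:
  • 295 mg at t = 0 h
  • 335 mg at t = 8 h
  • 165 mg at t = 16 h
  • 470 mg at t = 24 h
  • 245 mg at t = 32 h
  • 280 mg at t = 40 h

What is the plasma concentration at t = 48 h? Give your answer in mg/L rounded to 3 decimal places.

k = ln 2 / 19 = 0.03648 per h
Dose 1 (295 mg at t=0 h): 295·exp(−0.03648·48) = 51.207 mg/L
Dose 2 (335 mg at t=8 h): 335·exp(−0.03648·40) = 77.857 mg/L
Dose 3 (165 mg at t=16 h): 165·exp(−0.03648·32) = 51.344 mg/L
Dose 4 (470 mg at t=24 h): 470·exp(−0.03648·24) = 195.817 mg/L
Dose 5 (245 mg at t=32 h): 245·exp(−0.03648·16) = 136.668 mg/L
Dose 6 (280 mg at t=40 h): 280·exp(−0.03648·8) = 209.126 mg/L
C(48) = 51.207 + 77.857 + 51.344 + 195.817 + 136.668 + 209.126 = 722.018 mg/L

722.018 mg/L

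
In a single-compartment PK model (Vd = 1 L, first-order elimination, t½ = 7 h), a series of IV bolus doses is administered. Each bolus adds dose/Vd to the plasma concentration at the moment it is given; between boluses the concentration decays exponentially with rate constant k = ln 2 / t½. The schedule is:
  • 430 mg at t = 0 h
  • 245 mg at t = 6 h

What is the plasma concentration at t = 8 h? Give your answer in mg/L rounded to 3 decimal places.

395.713 mg/L

k = ln 2 / 7 = 0.09902 per h
Dose 1 (430 mg at t=0 h): 430·exp(−0.09902·8) = 194.731 mg/L
Dose 2 (245 mg at t=6 h): 245·exp(−0.09902·2) = 200.982 mg/L
C(8) = 194.731 + 200.982 = 395.713 mg/L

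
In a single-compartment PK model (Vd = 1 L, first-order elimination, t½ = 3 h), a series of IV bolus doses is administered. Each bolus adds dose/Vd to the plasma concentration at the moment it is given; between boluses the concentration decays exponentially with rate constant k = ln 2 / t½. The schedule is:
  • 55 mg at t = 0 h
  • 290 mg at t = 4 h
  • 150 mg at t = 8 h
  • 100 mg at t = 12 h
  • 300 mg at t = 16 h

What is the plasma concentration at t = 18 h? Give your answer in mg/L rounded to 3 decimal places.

k = ln 2 / 3 = 0.23105 per h
Dose 1 (55 mg at t=0 h): 55·exp(−0.23105·18) = 0.859 mg/L
Dose 2 (290 mg at t=4 h): 290·exp(−0.23105·14) = 11.418 mg/L
Dose 3 (150 mg at t=8 h): 150·exp(−0.23105·10) = 14.882 mg/L
Dose 4 (100 mg at t=12 h): 100·exp(−0.23105·6) = 25.000 mg/L
Dose 5 (300 mg at t=16 h): 300·exp(−0.23105·2) = 188.988 mg/L
C(18) = 0.859 + 11.418 + 14.882 + 25.000 + 188.988 = 241.147 mg/L

241.147 mg/L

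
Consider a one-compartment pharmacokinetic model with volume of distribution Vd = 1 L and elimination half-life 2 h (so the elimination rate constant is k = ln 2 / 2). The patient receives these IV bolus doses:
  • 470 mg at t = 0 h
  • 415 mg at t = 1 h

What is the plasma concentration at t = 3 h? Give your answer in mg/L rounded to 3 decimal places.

k = ln 2 / 2 = 0.34657 per h
Dose 1 (470 mg at t=0 h): 470·exp(−0.34657·3) = 166.170 mg/L
Dose 2 (415 mg at t=1 h): 415·exp(−0.34657·2) = 207.500 mg/L
C(3) = 166.170 + 207.500 = 373.670 mg/L

373.670 mg/L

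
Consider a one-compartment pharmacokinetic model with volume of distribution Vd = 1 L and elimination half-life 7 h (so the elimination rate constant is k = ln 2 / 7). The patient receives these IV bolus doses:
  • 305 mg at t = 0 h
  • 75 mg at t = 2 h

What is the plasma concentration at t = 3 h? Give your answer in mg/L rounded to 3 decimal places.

k = ln 2 / 7 = 0.09902 per h
Dose 1 (305 mg at t=0 h): 305·exp(−0.09902·3) = 226.614 mg/L
Dose 2 (75 mg at t=2 h): 75·exp(−0.09902·1) = 67.929 mg/L
C(3) = 226.614 + 67.929 = 294.543 mg/L

294.543 mg/L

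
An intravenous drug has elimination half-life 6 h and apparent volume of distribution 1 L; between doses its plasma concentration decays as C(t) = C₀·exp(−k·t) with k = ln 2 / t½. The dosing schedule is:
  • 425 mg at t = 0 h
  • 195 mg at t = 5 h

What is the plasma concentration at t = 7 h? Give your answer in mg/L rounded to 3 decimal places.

344.088 mg/L

k = ln 2 / 6 = 0.11552 per h
Dose 1 (425 mg at t=0 h): 425·exp(−0.11552·7) = 189.316 mg/L
Dose 2 (195 mg at t=5 h): 195·exp(−0.11552·2) = 154.772 mg/L
C(7) = 189.316 + 154.772 = 344.088 mg/L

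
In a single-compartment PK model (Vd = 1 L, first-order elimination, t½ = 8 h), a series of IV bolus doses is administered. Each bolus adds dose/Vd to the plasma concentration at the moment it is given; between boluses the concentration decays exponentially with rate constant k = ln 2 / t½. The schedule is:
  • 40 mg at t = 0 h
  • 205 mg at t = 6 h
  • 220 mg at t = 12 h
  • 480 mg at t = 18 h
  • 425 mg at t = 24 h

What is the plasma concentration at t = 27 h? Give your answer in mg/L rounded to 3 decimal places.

k = ln 2 / 8 = 0.08664 per h
Dose 1 (40 mg at t=0 h): 40·exp(−0.08664·27) = 3.856 mg/L
Dose 2 (205 mg at t=6 h): 205·exp(−0.08664·21) = 33.232 mg/L
Dose 3 (220 mg at t=12 h): 220·exp(−0.08664·15) = 59.978 mg/L
Dose 4 (480 mg at t=18 h): 480·exp(−0.08664·9) = 220.081 mg/L
Dose 5 (425 mg at t=24 h): 425·exp(−0.08664·3) = 327.720 mg/L
C(27) = 3.856 + 33.232 + 59.978 + 220.081 + 327.720 = 644.866 mg/L

644.866 mg/L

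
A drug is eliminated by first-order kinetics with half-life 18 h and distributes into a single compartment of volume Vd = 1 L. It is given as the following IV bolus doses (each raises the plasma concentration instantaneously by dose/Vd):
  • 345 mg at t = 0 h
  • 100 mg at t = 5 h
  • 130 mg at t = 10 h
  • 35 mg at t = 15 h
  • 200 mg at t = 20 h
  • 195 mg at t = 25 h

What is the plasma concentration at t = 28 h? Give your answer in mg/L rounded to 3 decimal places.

565.526 mg/L

k = ln 2 / 18 = 0.03851 per h
Dose 1 (345 mg at t=0 h): 345·exp(−0.03851·28) = 117.368 mg/L
Dose 2 (100 mg at t=5 h): 100·exp(−0.03851·23) = 41.243 mg/L
Dose 3 (130 mg at t=10 h): 130·exp(−0.03851·18) = 65.000 mg/L
Dose 4 (35 mg at t=15 h): 35·exp(−0.03851·13) = 21.216 mg/L
Dose 5 (200 mg at t=20 h): 200·exp(−0.03851·8) = 146.973 mg/L
Dose 6 (195 mg at t=25 h): 195·exp(−0.03851·3) = 173.725 mg/L
C(28) = 117.368 + 41.243 + 65.000 + 21.216 + 146.973 + 173.725 = 565.526 mg/L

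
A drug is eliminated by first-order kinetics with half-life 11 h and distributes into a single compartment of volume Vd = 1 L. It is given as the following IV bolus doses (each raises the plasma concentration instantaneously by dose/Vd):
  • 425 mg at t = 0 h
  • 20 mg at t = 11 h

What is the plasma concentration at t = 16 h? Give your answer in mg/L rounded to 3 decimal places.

169.665 mg/L

k = ln 2 / 11 = 0.06301 per h
Dose 1 (425 mg at t=0 h): 425·exp(−0.06301·16) = 155.070 mg/L
Dose 2 (20 mg at t=11 h): 20·exp(−0.06301·5) = 14.595 mg/L
C(16) = 155.070 + 14.595 = 169.665 mg/L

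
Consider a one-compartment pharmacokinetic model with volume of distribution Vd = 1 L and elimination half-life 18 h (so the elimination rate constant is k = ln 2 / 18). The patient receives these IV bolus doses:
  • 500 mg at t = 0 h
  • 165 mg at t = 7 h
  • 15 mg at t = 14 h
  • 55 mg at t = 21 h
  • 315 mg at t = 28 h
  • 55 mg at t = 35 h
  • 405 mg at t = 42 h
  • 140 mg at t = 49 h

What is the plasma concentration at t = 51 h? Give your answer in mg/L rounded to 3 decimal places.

697.017 mg/L

k = ln 2 / 18 = 0.03851 per h
Dose 1 (500 mg at t=0 h): 500·exp(−0.03851·51) = 70.154 mg/L
Dose 2 (165 mg at t=7 h): 165·exp(−0.03851·44) = 30.313 mg/L
Dose 3 (15 mg at t=14 h): 15·exp(−0.03851·37) = 3.608 mg/L
Dose 4 (55 mg at t=21 h): 55·exp(−0.03851·30) = 17.324 mg/L
Dose 5 (315 mg at t=28 h): 315·exp(−0.03851·23) = 129.916 mg/L
Dose 6 (55 mg at t=35 h): 55·exp(−0.03851·16) = 29.702 mg/L
Dose 7 (405 mg at t=42 h): 405·exp(−0.03851·9) = 286.378 mg/L
Dose 8 (140 mg at t=49 h): 140·exp(−0.03851·2) = 129.622 mg/L
C(51) = 70.154 + 30.313 + 3.608 + 17.324 + 129.916 + 29.702 + 286.378 + 129.622 = 697.017 mg/L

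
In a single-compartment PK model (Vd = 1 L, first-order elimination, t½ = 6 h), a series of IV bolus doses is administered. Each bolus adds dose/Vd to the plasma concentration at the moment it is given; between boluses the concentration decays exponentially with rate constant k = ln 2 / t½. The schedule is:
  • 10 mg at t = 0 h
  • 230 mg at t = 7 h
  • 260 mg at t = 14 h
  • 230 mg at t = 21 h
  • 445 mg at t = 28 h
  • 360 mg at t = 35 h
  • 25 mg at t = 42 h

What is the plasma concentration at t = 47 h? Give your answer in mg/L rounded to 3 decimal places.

k = ln 2 / 6 = 0.11552 per h
Dose 1 (10 mg at t=0 h): 10·exp(−0.11552·47) = 0.044 mg/L
Dose 2 (230 mg at t=7 h): 230·exp(−0.11552·40) = 2.264 mg/L
Dose 3 (260 mg at t=14 h): 260·exp(−0.11552·33) = 5.745 mg/L
Dose 4 (230 mg at t=21 h): 230·exp(−0.11552·26) = 11.409 mg/L
Dose 5 (445 mg at t=28 h): 445·exp(−0.11552·19) = 49.556 mg/L
Dose 6 (360 mg at t=35 h): 360·exp(−0.11552·12) = 90.000 mg/L
Dose 7 (25 mg at t=42 h): 25·exp(−0.11552·5) = 14.031 mg/L
C(47) = 0.044 + 2.264 + 5.745 + 11.409 + 49.556 + 90.000 + 14.031 = 173.049 mg/L

173.049 mg/L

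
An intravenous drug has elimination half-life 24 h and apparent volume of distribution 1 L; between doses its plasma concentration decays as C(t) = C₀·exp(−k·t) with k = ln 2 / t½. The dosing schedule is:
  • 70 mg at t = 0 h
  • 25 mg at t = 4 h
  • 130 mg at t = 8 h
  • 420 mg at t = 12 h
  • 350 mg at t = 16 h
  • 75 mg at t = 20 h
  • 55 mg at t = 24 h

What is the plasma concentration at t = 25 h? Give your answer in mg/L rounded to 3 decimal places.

k = ln 2 / 24 = 0.02888 per h
Dose 1 (70 mg at t=0 h): 70·exp(−0.02888·25) = 34.004 mg/L
Dose 2 (25 mg at t=4 h): 25·exp(−0.02888·21) = 13.631 mg/L
Dose 3 (130 mg at t=8 h): 130·exp(−0.02888·17) = 79.563 mg/L
Dose 4 (420 mg at t=12 h): 420·exp(−0.02888·13) = 288.530 mg/L
Dose 5 (350 mg at t=16 h): 350·exp(−0.02888·9) = 269.887 mg/L
Dose 6 (75 mg at t=20 h): 75·exp(−0.02888·5) = 64.915 mg/L
Dose 7 (55 mg at t=24 h): 55·exp(−0.02888·1) = 53.434 mg/L
C(25) = 34.004 + 13.631 + 79.563 + 288.530 + 269.887 + 64.915 + 53.434 = 803.965 mg/L

803.965 mg/L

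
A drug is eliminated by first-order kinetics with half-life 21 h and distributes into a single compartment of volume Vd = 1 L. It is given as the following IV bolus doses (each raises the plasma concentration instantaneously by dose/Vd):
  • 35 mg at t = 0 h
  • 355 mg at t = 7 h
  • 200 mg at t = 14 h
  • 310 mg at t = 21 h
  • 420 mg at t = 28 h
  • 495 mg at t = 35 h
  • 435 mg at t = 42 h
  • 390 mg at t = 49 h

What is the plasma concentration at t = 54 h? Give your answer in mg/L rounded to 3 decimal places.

k = ln 2 / 21 = 0.03301 per h
Dose 1 (35 mg at t=0 h): 35·exp(−0.03301·54) = 5.888 mg/L
Dose 2 (355 mg at t=7 h): 355·exp(−0.03301·47) = 75.248 mg/L
Dose 3 (200 mg at t=14 h): 200·exp(−0.03301·40) = 53.412 mg/L
Dose 4 (310 mg at t=21 h): 310·exp(−0.03301·33) = 104.307 mg/L
Dose 5 (420 mg at t=28 h): 420·exp(−0.03301·26) = 178.051 mg/L
Dose 6 (495 mg at t=35 h): 495·exp(−0.03301·19) = 264.390 mg/L
Dose 7 (435 mg at t=42 h): 435·exp(−0.03301·12) = 292.733 mg/L
Dose 8 (390 mg at t=49 h): 390·exp(−0.03301·5) = 330.667 mg/L
C(54) = 5.888 + 75.248 + 53.412 + 104.307 + 178.051 + 264.390 + 292.733 + 330.667 = 1304.697 mg/L

1304.697 mg/L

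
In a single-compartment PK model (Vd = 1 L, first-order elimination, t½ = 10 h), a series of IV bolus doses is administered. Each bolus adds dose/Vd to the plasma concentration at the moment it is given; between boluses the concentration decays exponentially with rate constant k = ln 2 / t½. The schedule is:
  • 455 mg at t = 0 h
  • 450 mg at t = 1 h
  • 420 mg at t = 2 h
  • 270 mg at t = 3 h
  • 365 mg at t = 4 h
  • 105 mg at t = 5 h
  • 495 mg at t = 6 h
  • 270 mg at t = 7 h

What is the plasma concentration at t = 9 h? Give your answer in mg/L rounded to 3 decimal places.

k = ln 2 / 10 = 0.06931 per h
Dose 1 (455 mg at t=0 h): 455·exp(−0.06931·9) = 243.828 mg/L
Dose 2 (450 mg at t=1 h): 450·exp(−0.06931·8) = 258.457 mg/L
Dose 3 (420 mg at t=2 h): 420·exp(−0.06931·7) = 258.540 mg/L
Dose 4 (270 mg at t=3 h): 270·exp(−0.06931·6) = 178.134 mg/L
Dose 5 (365 mg at t=4 h): 365·exp(−0.06931·5) = 258.094 mg/L
Dose 6 (105 mg at t=5 h): 105·exp(−0.06931·4) = 79.575 mg/L
Dose 7 (495 mg at t=6 h): 495·exp(−0.06931·3) = 402.065 mg/L
Dose 8 (270 mg at t=7 h): 270·exp(−0.06931·2) = 235.049 mg/L
C(9) = 243.828 + 258.457 + 258.540 + 178.134 + 258.094 + 79.575 + 402.065 + 235.049 = 1913.742 mg/L

1913.742 mg/L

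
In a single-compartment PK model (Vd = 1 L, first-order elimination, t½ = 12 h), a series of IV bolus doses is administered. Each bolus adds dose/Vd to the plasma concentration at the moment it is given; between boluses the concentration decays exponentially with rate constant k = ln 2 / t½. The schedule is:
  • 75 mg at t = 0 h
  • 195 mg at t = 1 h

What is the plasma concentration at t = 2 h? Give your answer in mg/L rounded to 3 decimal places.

250.873 mg/L

k = ln 2 / 12 = 0.05776 per h
Dose 1 (75 mg at t=0 h): 75·exp(−0.05776·2) = 66.817 mg/L
Dose 2 (195 mg at t=1 h): 195·exp(−0.05776·1) = 184.055 mg/L
C(2) = 66.817 + 184.055 = 250.873 mg/L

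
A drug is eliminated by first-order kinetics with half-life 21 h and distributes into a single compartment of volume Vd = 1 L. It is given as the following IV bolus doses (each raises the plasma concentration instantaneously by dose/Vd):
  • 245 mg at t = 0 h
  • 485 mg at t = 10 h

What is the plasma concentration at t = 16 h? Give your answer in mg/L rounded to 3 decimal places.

542.343 mg/L

k = ln 2 / 21 = 0.03301 per h
Dose 1 (245 mg at t=0 h): 245·exp(−0.03301·16) = 144.481 mg/L
Dose 2 (485 mg at t=10 h): 485·exp(−0.03301·6) = 397.863 mg/L
C(16) = 144.481 + 397.863 = 542.343 mg/L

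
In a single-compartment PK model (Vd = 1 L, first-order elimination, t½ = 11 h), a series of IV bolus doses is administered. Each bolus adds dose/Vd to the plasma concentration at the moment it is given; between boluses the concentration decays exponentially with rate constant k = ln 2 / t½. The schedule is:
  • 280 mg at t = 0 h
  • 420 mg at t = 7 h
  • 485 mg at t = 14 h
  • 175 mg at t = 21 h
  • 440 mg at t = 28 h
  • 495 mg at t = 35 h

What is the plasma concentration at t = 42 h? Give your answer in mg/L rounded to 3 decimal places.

k = ln 2 / 11 = 0.06301 per h
Dose 1 (280 mg at t=0 h): 280·exp(−0.06301·42) = 19.850 mg/L
Dose 2 (420 mg at t=7 h): 420·exp(−0.06301·35) = 46.284 mg/L
Dose 3 (485 mg at t=14 h): 485·exp(−0.06301·28) = 83.078 mg/L
Dose 4 (175 mg at t=21 h): 175·exp(−0.06301·21) = 46.596 mg/L
Dose 5 (440 mg at t=28 h): 440·exp(−0.06301·14) = 182.106 mg/L
Dose 6 (495 mg at t=35 h): 495·exp(−0.06301·7) = 318.450 mg/L
C(42) = 19.850 + 46.284 + 83.078 + 46.596 + 182.106 + 318.450 = 696.362 mg/L

696.362 mg/L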